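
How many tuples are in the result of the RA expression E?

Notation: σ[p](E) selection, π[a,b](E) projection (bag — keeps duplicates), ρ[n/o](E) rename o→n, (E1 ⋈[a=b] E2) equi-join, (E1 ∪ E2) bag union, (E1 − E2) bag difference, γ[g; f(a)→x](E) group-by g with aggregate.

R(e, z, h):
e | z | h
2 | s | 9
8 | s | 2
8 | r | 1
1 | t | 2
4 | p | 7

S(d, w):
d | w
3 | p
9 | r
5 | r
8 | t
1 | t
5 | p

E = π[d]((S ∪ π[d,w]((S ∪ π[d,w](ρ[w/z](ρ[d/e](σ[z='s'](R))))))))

Per-node cardinality:
  S → 6
  S → 6
  R → 5
  σ[z='s'](R) → 2
  ρ[d/e](σ[z='s'](R)) → 2
  ρ[w/z](ρ[d/e](σ[z='s'](R))) → 2
  π[d,w](ρ[w/z](ρ[d/e](σ[z='s'](R)))) → 2
  (S ∪ π[d,w](ρ[w/z](ρ[d/e](σ[z='s'](R))))) → 8
  π[d,w]((S ∪ π[d,w](ρ[w/z](ρ[d/e](σ[z='s'](R)))))) → 8
  (S ∪ π[d,w]((S ∪ π[d,w](ρ[w/z](ρ[d/e](σ[z='s'](R))))))) → 14
  π[d]((S ∪ π[d,w]((S ∪ π[d,w](ρ[w/z](ρ[d/e](σ[z='s'](R)))))))) → 14

|E| = 14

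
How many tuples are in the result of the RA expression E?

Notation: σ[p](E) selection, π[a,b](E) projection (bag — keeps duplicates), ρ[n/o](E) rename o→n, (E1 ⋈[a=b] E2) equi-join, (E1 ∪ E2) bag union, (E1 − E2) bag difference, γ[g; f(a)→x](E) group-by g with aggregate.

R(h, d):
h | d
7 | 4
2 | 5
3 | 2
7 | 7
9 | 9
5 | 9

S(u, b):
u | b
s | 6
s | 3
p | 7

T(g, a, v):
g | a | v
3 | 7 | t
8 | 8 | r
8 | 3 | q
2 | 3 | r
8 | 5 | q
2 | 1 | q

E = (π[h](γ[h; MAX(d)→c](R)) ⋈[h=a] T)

Stepwise |·|:
  R → 6
  γ[h; MAX(d)→c](R) → 5
  π[h](γ[h; MAX(d)→c](R)) → 5
  T → 6
  (π[h](γ[h; MAX(d)→c](R)) ⋈[h=a] T) → 4

|E| = 4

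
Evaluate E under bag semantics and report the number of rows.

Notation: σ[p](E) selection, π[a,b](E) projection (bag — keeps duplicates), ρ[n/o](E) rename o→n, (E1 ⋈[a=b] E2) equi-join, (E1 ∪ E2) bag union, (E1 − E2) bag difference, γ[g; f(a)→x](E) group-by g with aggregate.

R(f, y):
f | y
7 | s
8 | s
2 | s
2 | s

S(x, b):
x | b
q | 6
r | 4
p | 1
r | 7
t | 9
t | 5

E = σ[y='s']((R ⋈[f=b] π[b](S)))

Row counts bottom-up:
  R → 4
  S → 6
  π[b](S) → 6
  (R ⋈[f=b] π[b](S)) → 1
  σ[y='s']((R ⋈[f=b] π[b](S))) → 1

|E| = 1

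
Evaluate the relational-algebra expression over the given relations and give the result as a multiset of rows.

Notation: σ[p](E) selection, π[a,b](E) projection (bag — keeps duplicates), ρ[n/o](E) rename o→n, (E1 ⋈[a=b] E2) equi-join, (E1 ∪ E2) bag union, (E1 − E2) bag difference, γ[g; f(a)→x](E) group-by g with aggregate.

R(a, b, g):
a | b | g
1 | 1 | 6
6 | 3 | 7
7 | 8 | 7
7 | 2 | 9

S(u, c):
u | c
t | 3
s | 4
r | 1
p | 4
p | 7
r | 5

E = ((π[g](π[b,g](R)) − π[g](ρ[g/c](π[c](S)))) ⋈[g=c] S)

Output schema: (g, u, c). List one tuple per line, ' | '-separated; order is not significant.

Subexpression sizes:
  R → 4
  π[b,g](R) → 4
  π[g](π[b,g](R)) → 4
  S → 6
  π[c](S) → 6
  ρ[g/c](π[c](S)) → 6
  π[g](ρ[g/c](π[c](S))) → 6
  (π[g](π[b,g](R)) − π[g](ρ[g/c](π[c](S)))) → 3
  S → 6
  ((π[g](π[b,g](R)) − π[g](ρ[g/c](π[c](S)))) ⋈[g=c] S) → 1

== RESULT ==
g | u | c
7 | p | 7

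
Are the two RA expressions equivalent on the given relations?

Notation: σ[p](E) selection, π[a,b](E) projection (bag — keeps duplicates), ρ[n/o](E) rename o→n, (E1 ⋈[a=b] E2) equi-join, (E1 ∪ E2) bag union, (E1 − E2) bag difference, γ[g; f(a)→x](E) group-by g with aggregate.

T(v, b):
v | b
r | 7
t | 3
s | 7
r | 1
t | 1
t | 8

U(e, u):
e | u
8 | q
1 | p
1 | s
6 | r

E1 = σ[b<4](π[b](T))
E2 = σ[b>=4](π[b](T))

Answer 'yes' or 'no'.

E1 stepwise |·|:
  T → 6
  π[b](T) → 6
  σ[b<4](π[b](T)) → 3
E2 stepwise |·|:
  T → 6
  π[b](T) → 6
  σ[b>=4](π[b](T)) → 3

E1 result:
b
1
1
3
E2 result:
b
7
7
8
Witness: (1,) appears 2× in E1 but 0× in E2.

no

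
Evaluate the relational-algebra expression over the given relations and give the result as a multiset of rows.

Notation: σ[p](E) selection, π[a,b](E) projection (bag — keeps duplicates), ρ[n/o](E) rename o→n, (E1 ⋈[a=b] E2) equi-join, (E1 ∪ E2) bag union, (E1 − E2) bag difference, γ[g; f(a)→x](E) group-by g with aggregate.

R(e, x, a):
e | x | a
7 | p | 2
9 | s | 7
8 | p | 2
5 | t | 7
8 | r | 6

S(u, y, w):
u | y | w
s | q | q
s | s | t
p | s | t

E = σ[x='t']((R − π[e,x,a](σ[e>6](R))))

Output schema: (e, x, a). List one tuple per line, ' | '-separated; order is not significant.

Stepwise |·|:
  R → 5
  R → 5
  σ[e>6](R) → 4
  π[e,x,a](σ[e>6](R)) → 4
  (R − π[e,x,a](σ[e>6](R))) → 1
  σ[x='t']((R − π[e,x,a](σ[e>6](R)))) → 1

== RESULT ==
e | x | a
5 | t | 7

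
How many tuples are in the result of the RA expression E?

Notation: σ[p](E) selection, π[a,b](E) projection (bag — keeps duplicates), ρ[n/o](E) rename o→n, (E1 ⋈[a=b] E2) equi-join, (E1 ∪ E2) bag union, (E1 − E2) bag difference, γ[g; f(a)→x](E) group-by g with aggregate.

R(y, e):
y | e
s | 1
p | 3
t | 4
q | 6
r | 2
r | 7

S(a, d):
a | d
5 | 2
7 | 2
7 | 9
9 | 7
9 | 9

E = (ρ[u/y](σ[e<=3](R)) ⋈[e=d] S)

Subexpression sizes:
  R → 6
  σ[e<=3](R) → 3
  ρ[u/y](σ[e<=3](R)) → 3
  S → 5
  (ρ[u/y](σ[e<=3](R)) ⋈[e=d] S) → 2

|E| = 2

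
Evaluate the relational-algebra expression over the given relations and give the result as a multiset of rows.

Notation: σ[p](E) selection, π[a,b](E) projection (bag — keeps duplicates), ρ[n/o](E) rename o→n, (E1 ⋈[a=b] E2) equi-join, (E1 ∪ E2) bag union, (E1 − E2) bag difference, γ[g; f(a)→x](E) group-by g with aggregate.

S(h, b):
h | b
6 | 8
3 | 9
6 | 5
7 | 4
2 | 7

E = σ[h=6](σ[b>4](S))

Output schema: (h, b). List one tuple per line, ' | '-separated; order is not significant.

Stepwise |·|:
  S → 5
  σ[b>4](S) → 4
  σ[h=6](σ[b>4](S)) → 2

== RESULT ==
h | b
6 | 5
6 | 8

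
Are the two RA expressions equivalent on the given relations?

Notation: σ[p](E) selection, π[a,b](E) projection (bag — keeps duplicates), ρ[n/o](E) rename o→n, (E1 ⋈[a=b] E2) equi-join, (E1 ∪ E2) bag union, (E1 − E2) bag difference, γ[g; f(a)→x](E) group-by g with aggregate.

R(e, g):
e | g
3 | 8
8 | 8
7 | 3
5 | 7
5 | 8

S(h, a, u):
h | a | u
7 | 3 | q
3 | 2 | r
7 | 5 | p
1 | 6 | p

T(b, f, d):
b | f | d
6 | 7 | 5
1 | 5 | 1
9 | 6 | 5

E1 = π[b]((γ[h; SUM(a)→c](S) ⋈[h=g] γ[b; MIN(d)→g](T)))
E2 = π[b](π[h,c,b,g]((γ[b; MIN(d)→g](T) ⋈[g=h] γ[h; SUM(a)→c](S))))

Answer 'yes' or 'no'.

E1 subexpression sizes:
  S → 4
  γ[h; SUM(a)→c](S) → 3
  T → 3
  γ[b; MIN(d)→g](T) → 3
  (γ[h; SUM(a)→c](S) ⋈[h=g] γ[b; MIN(d)→g](T)) → 1
  π[b]((γ[h; SUM(a)→c](S) ⋈[h=g] γ[b; MIN(d)→g](T))) → 1
E2 subexpression sizes:
  T → 3
  γ[b; MIN(d)→g](T) → 3
  S → 4
  γ[h; SUM(a)→c](S) → 3
  (γ[b; MIN(d)→g](T) ⋈[g=h] γ[h; SUM(a)→c](S)) → 1
  π[h,c,b,g]((γ[b; MIN(d)→g](T) ⋈[g=h] γ[h; SUM(a)→c](S))) → 1
  π[b](π[h,c,b,g]((γ[b; MIN(d)→g](T) ⋈[g=h] γ[h; SUM(a)→c](S)))) → 1

E1 and E2 produce the same multiset:
b
1

yes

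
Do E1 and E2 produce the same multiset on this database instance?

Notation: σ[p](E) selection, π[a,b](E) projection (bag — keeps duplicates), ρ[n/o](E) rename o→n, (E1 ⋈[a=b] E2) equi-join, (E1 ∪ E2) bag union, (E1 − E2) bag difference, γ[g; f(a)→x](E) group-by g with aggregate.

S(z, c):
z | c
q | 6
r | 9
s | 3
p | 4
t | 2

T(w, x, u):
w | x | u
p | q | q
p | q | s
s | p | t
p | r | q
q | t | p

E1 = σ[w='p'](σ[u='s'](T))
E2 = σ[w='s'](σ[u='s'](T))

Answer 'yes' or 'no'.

E1 stepwise |·|:
  T → 5
  σ[u='s'](T) → 1
  σ[w='p'](σ[u='s'](T)) → 1
E2 stepwise |·|:
  T → 5
  σ[u='s'](T) → 1
  σ[w='s'](σ[u='s'](T)) → 0

E1 result:
w | x | u
p | q | s
E2 result:
w | x | u
(0 rows)
Witness: ('p', 'q', 's') appears 1× in E1 but 0× in E2.

no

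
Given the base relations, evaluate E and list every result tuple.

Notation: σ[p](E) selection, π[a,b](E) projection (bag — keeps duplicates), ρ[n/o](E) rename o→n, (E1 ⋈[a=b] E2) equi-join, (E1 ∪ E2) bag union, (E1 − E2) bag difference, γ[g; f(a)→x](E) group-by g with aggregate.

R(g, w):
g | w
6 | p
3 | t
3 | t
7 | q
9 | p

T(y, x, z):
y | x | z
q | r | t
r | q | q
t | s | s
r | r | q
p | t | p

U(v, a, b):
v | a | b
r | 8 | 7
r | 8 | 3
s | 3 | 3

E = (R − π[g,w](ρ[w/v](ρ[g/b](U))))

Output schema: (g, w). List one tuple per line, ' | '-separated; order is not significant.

Stepwise |·|:
  R → 5
  U → 3
  ρ[g/b](U) → 3
  ρ[w/v](ρ[g/b](U)) → 3
  π[g,w](ρ[w/v](ρ[g/b](U))) → 3
  (R − π[g,w](ρ[w/v](ρ[g/b](U)))) → 5

== RESULT ==
g | w
3 | t
3 | t
6 | p
7 | q
9 | p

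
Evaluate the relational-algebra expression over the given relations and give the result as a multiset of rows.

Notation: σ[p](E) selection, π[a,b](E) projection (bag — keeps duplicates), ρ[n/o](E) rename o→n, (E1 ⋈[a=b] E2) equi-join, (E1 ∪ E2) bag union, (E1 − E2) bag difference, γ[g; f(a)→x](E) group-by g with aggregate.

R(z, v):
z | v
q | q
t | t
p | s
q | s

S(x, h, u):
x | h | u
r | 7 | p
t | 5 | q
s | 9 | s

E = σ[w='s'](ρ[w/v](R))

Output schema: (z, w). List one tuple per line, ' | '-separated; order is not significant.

Subexpression sizes:
  R → 4
  ρ[w/v](R) → 4
  σ[w='s'](ρ[w/v](R)) → 2

== RESULT ==
z | w
p | s
q | s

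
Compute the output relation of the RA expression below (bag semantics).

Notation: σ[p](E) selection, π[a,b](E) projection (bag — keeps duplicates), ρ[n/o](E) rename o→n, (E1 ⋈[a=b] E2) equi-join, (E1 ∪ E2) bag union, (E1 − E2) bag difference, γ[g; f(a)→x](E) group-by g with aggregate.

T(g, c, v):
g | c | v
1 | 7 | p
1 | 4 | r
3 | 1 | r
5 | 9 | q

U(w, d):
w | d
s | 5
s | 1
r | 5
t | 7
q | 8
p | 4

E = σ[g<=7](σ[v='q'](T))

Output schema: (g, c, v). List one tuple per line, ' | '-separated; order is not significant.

Stepwise |·|:
  T → 4
  σ[v='q'](T) → 1
  σ[g<=7](σ[v='q'](T)) → 1

== RESULT ==
g | c | v
5 | 9 | q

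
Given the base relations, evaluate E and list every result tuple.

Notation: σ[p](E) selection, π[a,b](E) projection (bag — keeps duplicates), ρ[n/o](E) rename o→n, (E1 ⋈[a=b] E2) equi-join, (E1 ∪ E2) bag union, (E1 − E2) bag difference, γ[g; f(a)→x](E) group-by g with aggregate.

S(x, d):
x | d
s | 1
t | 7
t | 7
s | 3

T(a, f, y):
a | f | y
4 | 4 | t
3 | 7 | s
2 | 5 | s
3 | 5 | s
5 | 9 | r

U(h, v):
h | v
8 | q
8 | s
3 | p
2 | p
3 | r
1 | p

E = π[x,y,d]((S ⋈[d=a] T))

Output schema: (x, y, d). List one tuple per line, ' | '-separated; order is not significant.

Per-node cardinality:
  S → 4
  T → 5
  (S ⋈[d=a] T) → 2
  π[x,y,d]((S ⋈[d=a] T)) → 2

== RESULT ==
x | y | d
s | s | 3
s | s | 3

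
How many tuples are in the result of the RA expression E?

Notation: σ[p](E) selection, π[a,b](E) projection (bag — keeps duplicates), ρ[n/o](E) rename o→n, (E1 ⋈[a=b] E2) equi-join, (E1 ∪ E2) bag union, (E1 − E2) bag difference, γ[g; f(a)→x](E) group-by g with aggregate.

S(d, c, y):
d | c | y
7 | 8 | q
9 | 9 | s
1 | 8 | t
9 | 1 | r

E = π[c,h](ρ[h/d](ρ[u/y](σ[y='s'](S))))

Row counts bottom-up:
  S → 4
  σ[y='s'](S) → 1
  ρ[u/y](σ[y='s'](S)) → 1
  ρ[h/d](ρ[u/y](σ[y='s'](S))) → 1
  π[c,h](ρ[h/d](ρ[u/y](σ[y='s'](S)))) → 1

|E| = 1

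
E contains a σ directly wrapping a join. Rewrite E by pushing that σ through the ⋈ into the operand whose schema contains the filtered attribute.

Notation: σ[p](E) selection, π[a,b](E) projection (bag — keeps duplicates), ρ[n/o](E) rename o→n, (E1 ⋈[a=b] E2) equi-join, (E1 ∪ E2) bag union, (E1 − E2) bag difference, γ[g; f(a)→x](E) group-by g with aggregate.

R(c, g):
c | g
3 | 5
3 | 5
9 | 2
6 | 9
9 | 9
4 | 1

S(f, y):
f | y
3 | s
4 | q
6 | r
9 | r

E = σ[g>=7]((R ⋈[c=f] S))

σ filters on g, owned by the left side.
E' = (σ[g>=7](R) ⋈[c=f] S)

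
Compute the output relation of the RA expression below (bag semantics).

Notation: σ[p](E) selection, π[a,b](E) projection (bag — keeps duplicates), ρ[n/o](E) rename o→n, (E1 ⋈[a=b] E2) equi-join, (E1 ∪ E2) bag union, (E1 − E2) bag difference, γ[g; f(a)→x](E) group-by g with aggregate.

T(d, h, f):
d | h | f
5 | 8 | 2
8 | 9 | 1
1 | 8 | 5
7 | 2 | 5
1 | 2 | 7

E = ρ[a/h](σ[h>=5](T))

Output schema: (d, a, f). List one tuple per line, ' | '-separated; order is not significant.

Row counts bottom-up:
  T → 5
  σ[h>=5](T) → 3
  ρ[a/h](σ[h>=5](T)) → 3

== RESULT ==
d | a | f
1 | 8 | 5
5 | 8 | 2
8 | 9 | 1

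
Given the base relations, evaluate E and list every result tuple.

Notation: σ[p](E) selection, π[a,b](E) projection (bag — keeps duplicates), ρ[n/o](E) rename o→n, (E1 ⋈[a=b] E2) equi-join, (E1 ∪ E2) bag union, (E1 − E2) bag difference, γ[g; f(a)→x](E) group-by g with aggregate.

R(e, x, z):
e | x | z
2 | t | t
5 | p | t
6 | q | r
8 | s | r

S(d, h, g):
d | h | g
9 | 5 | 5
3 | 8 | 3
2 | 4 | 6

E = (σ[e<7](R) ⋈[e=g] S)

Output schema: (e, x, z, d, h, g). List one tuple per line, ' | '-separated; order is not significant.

Stepwise |·|:
  R → 4
  σ[e<7](R) → 3
  S → 3
  (σ[e<7](R) ⋈[e=g] S) → 2

== RESULT ==
e | x | z | d | h | g
5 | p | t | 9 | 5 | 5
6 | q | r | 2 | 4 | 6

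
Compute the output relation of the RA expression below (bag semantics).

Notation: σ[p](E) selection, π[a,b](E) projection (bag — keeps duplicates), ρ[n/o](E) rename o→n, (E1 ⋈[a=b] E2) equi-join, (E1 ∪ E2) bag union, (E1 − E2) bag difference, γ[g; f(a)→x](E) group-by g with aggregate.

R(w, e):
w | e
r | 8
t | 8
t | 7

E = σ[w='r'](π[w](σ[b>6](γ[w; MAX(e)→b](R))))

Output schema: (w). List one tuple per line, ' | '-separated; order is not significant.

Subexpression sizes:
  R → 3
  γ[w; MAX(e)→b](R) → 2
  σ[b>6](γ[w; MAX(e)→b](R)) → 2
  π[w](σ[b>6](γ[w; MAX(e)→b](R))) → 2
  σ[w='r'](π[w](σ[b>6](γ[w; MAX(e)→b](R)))) → 1

== RESULT ==
w
r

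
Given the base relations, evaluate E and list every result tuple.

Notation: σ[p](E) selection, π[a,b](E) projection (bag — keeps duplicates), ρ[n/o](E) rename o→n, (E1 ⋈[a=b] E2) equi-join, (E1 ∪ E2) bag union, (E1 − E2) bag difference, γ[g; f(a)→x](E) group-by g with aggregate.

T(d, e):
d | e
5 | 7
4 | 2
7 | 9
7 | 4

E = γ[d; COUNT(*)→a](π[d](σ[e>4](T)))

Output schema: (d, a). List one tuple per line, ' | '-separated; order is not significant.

Subexpression sizes:
  T → 4
  σ[e>4](T) → 2
  π[d](σ[e>4](T)) → 2
  γ[d; COUNT(*)→a](π[d](σ[e>4](T))) → 2

== RESULT ==
d | a
5 | 1
7 | 1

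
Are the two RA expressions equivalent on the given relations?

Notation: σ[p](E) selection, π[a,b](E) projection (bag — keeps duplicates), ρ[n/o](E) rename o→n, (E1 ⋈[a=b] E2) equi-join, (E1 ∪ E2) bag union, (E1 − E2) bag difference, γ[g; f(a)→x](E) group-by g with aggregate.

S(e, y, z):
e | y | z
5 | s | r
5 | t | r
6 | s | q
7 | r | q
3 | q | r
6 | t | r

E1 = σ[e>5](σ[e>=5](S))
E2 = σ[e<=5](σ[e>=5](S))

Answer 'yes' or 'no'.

E1 subexpression sizes:
  S → 6
  σ[e>=5](S) → 5
  σ[e>5](σ[e>=5](S)) → 3
E2 subexpression sizes:
  S → 6
  σ[e>=5](S) → 5
  σ[e<=5](σ[e>=5](S)) → 2

E1 result:
e | y | z
6 | s | q
6 | t | r
7 | r | q
E2 result:
e | y | z
5 | s | r
5 | t | r
Witness: (7, 'r', 'q') appears 1× in E1 but 0× in E2.

no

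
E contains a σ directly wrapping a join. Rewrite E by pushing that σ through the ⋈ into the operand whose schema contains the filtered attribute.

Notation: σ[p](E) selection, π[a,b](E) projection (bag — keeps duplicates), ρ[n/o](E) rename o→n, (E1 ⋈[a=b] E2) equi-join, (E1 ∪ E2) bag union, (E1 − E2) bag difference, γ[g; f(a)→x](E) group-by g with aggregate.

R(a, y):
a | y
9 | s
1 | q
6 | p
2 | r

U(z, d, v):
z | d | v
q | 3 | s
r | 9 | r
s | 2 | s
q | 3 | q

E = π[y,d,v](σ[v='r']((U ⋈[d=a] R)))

σ filters on v, owned by the left side.
E' = π[y,d,v]((σ[v='r'](U) ⋈[d=a] R))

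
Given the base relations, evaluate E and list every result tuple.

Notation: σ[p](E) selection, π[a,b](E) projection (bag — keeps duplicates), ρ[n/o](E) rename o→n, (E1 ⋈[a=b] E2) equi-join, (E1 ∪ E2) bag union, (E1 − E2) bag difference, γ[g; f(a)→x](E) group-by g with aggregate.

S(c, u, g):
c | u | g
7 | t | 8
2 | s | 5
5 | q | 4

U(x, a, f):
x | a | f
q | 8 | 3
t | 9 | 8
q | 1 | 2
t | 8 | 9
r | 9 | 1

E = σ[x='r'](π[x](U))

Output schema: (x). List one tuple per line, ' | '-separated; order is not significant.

Stepwise |·|:
  U → 5
  π[x](U) → 5
  σ[x='r'](π[x](U)) → 1

== RESULT ==
x
r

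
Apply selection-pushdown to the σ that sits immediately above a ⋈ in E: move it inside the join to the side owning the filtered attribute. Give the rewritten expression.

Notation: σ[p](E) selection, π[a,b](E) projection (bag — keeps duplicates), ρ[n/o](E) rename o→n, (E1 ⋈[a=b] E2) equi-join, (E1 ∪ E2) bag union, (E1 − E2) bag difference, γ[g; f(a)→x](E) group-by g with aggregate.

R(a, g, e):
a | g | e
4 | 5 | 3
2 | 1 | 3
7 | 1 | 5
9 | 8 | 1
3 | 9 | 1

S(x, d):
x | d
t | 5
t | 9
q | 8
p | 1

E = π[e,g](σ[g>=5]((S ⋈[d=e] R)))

σ filters on g, owned by the right side.
E' = π[e,g]((S ⋈[d=e] σ[g>=5](R)))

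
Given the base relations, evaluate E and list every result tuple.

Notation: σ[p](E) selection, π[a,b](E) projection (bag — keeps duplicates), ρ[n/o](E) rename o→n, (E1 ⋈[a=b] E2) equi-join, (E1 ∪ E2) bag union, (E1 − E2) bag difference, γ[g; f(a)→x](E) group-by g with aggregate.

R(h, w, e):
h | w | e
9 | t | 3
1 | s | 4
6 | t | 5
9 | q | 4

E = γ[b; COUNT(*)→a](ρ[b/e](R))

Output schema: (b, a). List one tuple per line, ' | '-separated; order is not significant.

Stepwise |·|:
  R → 4
  ρ[b/e](R) → 4
  γ[b; COUNT(*)→a](ρ[b/e](R)) → 3

== RESULT ==
b | a
3 | 1
4 | 2
5 | 1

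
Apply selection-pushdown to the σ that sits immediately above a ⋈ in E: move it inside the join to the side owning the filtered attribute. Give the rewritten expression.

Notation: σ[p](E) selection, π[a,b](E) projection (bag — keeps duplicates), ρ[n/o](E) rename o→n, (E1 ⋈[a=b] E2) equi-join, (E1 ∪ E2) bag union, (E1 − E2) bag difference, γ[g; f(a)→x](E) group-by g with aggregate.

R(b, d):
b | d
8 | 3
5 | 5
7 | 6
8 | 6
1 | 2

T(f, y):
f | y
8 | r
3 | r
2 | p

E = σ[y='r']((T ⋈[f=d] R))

σ filters on y, owned by the left side.
E' = (σ[y='r'](T) ⋈[f=d] R)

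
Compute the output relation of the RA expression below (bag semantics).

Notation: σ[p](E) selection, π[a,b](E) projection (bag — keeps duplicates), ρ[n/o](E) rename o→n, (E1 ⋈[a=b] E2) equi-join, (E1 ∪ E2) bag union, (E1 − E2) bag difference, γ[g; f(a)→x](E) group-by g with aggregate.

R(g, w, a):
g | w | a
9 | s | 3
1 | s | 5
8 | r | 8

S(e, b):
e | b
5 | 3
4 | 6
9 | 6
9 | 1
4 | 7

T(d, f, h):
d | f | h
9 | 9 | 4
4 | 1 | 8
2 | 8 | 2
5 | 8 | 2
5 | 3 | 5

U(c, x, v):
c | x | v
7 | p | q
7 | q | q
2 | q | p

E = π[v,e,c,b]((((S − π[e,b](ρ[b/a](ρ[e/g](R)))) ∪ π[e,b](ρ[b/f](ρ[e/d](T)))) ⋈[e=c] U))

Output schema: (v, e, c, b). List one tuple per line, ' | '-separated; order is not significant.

Subexpression sizes:
  S → 5
  R → 3
  ρ[e/g](R) → 3
  ρ[b/a](ρ[e/g](R)) → 3
  π[e,b](ρ[b/a](ρ[e/g](R))) → 3
  (S − π[e,b](ρ[b/a](ρ[e/g](R)))) → 5
  T → 5
  ρ[e/d](T) → 5
  ρ[b/f](ρ[e/d](T)) → 5
  π[e,b](ρ[b/f](ρ[e/d](T))) → 5
  ((S − π[e,b](ρ[b/a](ρ[e/g](R)))) ∪ π[e,b](ρ[b/f](ρ[e/d](T)))) → 10
  U → 3
  (((S − π[e,b](ρ[b/a](ρ[e/g](R)))) ∪ π[e,b](ρ[b/f](ρ[e/d](T)))) ⋈[e=c] U) → 1
  π[v,e,c,b]((((S − π[e,b](ρ[b/a](ρ[e/g](R)))) ∪ π[e,b](ρ[b/f](ρ[e/d](T)))) ⋈[e=c] U)) → 1

== RESULT ==
v | e | c | b
p | 2 | 2 | 8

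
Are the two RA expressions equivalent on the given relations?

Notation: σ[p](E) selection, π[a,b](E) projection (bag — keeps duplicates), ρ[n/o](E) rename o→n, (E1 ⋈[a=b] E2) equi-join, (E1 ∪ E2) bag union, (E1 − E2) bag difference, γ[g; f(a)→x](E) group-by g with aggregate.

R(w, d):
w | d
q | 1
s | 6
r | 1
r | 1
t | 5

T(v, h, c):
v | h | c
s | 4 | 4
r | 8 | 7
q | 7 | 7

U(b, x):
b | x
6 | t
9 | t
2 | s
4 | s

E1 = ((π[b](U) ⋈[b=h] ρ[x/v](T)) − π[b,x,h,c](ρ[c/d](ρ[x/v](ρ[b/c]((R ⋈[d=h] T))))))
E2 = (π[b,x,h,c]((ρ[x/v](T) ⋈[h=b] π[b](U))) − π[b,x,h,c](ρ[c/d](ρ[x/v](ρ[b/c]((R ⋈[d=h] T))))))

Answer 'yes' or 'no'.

E1 per-node cardinality:
  U → 4
  π[b](U) → 4
  T → 3
  ρ[x/v](T) → 3
  (π[b](U) ⋈[b=h] ρ[x/v](T)) → 1
  R → 5
  T → 3
  (R ⋈[d=h] T) → 0
  ρ[b/c]((R ⋈[d=h] T)) → 0
  ρ[x/v](ρ[b/c]((R ⋈[d=h] T))) → 0
  ρ[c/d](ρ[x/v](ρ[b/c]((R ⋈[d=h] T)))) → 0
  π[b,x,h,c](ρ[c/d](ρ[x/v](ρ[b/c]((R ⋈[d=h] T))))) → 0
  ((π[b](U) ⋈[b=h] ρ[x/v](T)) − π[b,x,h,c](ρ[c/d](ρ[x/v](ρ[b/c]((R ⋈[d=h] T)))))) → 1
E2 per-node cardinality:
  T → 3
  ρ[x/v](T) → 3
  U → 4
  π[b](U) → 4
  (ρ[x/v](T) ⋈[h=b] π[b](U)) → 1
  π[b,x,h,c]((ρ[x/v](T) ⋈[h=b] π[b](U))) → 1
  R → 5
  T → 3
  (R ⋈[d=h] T) → 0
  ρ[b/c]((R ⋈[d=h] T)) → 0
  ρ[x/v](ρ[b/c]((R ⋈[d=h] T))) → 0
  ρ[c/d](ρ[x/v](ρ[b/c]((R ⋈[d=h] T)))) → 0
  π[b,x,h,c](ρ[c/d](ρ[x/v](ρ[b/c]((R ⋈[d=h] T))))) → 0
  (π[b,x,h,c]((ρ[x/v](T) ⋈[h=b] π[b](U))) − π[b,x,h,c](ρ[c/d](ρ[x/v](ρ[b/c]((R ⋈[d=h] T)))))) → 1

E1 and E2 produce the same multiset:
b | x | h | c
4 | s | 4 | 4

yes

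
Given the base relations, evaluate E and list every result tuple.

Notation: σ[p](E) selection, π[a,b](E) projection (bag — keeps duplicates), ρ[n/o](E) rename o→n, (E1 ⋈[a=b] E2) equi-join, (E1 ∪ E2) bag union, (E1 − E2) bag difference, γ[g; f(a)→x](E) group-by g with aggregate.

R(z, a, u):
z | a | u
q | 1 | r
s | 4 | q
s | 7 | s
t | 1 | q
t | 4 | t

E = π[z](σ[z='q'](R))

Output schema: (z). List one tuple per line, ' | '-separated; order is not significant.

Subexpression sizes:
  R → 5
  σ[z='q'](R) → 1
  π[z](σ[z='q'](R)) → 1

== RESULT ==
z
q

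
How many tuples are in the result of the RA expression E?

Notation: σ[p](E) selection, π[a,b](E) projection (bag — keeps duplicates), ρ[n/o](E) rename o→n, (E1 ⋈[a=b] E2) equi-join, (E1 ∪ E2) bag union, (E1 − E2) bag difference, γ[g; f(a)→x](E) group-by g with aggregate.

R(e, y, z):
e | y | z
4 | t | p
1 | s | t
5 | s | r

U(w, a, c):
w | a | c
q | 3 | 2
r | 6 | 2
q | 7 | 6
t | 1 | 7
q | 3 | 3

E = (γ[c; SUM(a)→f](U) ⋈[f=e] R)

Per-node cardinality:
  U → 5
  γ[c; SUM(a)→f](U) → 4
  R → 3
  (γ[c; SUM(a)→f](U) ⋈[f=e] R) → 1

|E| = 1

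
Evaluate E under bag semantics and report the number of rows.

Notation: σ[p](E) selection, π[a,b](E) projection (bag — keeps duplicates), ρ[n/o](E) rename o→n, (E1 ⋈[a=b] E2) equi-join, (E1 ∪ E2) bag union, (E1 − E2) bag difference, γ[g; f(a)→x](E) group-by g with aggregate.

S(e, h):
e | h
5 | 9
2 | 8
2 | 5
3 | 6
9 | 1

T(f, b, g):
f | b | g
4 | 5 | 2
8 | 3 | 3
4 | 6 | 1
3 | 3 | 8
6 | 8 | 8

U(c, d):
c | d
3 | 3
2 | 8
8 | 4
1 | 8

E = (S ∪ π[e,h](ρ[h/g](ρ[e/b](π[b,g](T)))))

Row counts bottom-up:
  S → 5
  T → 5
  π[b,g](T) → 5
  ρ[e/b](π[b,g](T)) → 5
  ρ[h/g](ρ[e/b](π[b,g](T))) → 5
  π[e,h](ρ[h/g](ρ[e/b](π[b,g](T)))) → 5
  (S ∪ π[e,h](ρ[h/g](ρ[e/b](π[b,g](T))))) → 10

|E| = 10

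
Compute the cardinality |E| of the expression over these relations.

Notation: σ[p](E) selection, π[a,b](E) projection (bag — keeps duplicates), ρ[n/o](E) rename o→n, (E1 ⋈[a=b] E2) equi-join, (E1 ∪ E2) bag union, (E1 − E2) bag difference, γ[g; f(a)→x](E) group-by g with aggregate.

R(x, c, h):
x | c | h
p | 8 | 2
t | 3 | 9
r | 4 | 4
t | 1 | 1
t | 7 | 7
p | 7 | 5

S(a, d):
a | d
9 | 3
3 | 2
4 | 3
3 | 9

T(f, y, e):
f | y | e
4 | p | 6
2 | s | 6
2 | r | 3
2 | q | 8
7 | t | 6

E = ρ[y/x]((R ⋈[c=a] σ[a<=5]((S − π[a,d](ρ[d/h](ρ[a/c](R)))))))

Per-node cardinality:
  R → 6
  S → 4
  R → 6
  ρ[a/c](R) → 6
  ρ[d/h](ρ[a/c](R)) → 6
  π[a,d](ρ[d/h](ρ[a/c](R))) → 6
  (S − π[a,d](ρ[d/h](ρ[a/c](R)))) → 3
  σ[a<=5]((S − π[a,d](ρ[d/h](ρ[a/c](R))))) → 2
  (R ⋈[c=a] σ[a<=5]((S − π[a,d](ρ[d/h](ρ[a/c](R)))))) → 2
  ρ[y/x]((R ⋈[c=a] σ[a<=5]((S − π[a,d](ρ[d/h](ρ[a/c](R))))))) → 2

|E| = 2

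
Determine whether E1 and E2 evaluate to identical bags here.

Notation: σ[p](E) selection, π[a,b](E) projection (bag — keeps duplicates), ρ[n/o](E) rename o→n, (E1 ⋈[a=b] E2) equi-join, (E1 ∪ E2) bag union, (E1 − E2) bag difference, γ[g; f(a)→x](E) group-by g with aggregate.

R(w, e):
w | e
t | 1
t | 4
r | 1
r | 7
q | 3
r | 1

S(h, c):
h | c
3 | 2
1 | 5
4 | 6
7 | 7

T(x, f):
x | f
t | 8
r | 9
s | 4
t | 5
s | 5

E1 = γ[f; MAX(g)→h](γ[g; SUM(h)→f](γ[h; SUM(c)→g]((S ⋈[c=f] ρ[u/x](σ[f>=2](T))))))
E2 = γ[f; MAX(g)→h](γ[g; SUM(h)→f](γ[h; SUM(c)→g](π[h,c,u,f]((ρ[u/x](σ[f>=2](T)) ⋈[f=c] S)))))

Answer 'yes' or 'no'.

E1 subexpression sizes:
  S → 4
  T → 5
  σ[f>=2](T) → 5
  ρ[u/x](σ[f>=2](T)) → 5
  (S ⋈[c=f] ρ[u/x](σ[f>=2](T))) → 2
  γ[h; SUM(c)→g]((S ⋈[c=f] ρ[u/x](σ[f>=2](T)))) → 1
  γ[g; SUM(h)→f](γ[h; SUM(c)→g]((S ⋈[c=f] ρ[u/x](σ[f>=2](T))))) → 1
  γ[f; MAX(g)→h](γ[g; SUM(h)→f](γ[h; SUM(c)→g]((S ⋈[c=f] ρ[u/x](σ[f>=2](T)))))) → 1
E2 subexpression sizes:
  T → 5
  σ[f>=2](T) → 5
  ρ[u/x](σ[f>=2](T)) → 5
  S → 4
  (ρ[u/x](σ[f>=2](T)) ⋈[f=c] S) → 2
  π[h,c,u,f]((ρ[u/x](σ[f>=2](T)) ⋈[f=c] S)) → 2
  γ[h; SUM(c)→g](π[h,c,u,f]((ρ[u/x](σ[f>=2](T)) ⋈[f=c] S))) → 1
  γ[g; SUM(h)→f](γ[h; SUM(c)→g](π[h,c,u,f]((ρ[u/x](σ[f>=2](T)) ⋈[f=c] S)))) → 1
  γ[f; MAX(g)→h](γ[g; SUM(h)→f](γ[h; SUM(c)→g](π[h,c,u,f]((ρ[u/x](σ[f>=2](T)) ⋈[f=c] S))))) → 1

E1 and E2 produce the same multiset:
f | h
1 | 10

yes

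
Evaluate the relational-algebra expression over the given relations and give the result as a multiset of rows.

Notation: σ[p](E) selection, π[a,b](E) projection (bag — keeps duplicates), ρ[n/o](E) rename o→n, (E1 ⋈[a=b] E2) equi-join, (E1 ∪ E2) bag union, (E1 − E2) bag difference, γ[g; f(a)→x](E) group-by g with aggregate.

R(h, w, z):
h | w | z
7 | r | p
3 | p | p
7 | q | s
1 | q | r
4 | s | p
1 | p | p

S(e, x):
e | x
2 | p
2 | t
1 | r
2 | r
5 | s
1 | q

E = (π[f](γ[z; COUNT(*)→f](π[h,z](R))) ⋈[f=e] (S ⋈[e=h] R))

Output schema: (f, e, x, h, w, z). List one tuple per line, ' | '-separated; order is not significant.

Row counts bottom-up:
  R → 6
  π[h,z](R) → 6
  γ[z; COUNT(*)→f](π[h,z](R)) → 3
  π[f](γ[z; COUNT(*)→f](π[h,z](R))) → 3
  S → 6
  R → 6
  (S ⋈[e=h] R) → 4
  (π[f](γ[z; COUNT(*)→f](π[h,z](R))) ⋈[f=e] (S ⋈[e=h] R)) → 8

== RESULT ==
f | e | x | h | w | z
1 | 1 | q | 1 | p | p
1 | 1 | q | 1 | p | p
1 | 1 | q | 1 | q | r
1 | 1 | q | 1 | q | r
1 | 1 | r | 1 | p | p
1 | 1 | r | 1 | p | p
1 | 1 | r | 1 | q | r
1 | 1 | r | 1 | q | r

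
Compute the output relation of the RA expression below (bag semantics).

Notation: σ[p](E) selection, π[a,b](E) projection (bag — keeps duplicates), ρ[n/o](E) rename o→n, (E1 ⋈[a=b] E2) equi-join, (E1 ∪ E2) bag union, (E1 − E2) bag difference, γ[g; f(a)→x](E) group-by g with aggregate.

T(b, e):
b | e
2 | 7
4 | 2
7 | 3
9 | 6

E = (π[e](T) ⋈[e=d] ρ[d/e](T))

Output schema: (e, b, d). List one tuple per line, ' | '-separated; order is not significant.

Row counts bottom-up:
  T → 4
  π[e](T) → 4
  T → 4
  ρ[d/e](T) → 4
  (π[e](T) ⋈[e=d] ρ[d/e](T)) → 4

== RESULT ==
e | b | d
2 | 4 | 2
3 | 7 | 3
6 | 9 | 6
7 | 2 | 7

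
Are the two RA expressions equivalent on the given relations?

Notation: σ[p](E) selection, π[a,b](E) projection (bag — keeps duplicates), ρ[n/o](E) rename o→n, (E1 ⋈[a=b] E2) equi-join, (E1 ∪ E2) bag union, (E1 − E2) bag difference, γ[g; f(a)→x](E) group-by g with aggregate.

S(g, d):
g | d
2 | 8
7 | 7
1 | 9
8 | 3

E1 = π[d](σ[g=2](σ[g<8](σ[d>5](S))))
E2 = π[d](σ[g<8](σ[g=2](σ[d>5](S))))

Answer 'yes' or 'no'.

E1 row counts bottom-up:
  S → 4
  σ[d>5](S) → 3
  σ[g<8](σ[d>5](S)) → 3
  σ[g=2](σ[g<8](σ[d>5](S))) → 1
  π[d](σ[g=2](σ[g<8](σ[d>5](S)))) → 1
E2 row counts bottom-up:
  S → 4
  σ[d>5](S) → 3
  σ[g=2](σ[d>5](S)) → 1
  σ[g<8](σ[g=2](σ[d>5](S))) → 1
  π[d](σ[g<8](σ[g=2](σ[d>5](S)))) → 1

E1 and E2 produce the same multiset:
d
8

yes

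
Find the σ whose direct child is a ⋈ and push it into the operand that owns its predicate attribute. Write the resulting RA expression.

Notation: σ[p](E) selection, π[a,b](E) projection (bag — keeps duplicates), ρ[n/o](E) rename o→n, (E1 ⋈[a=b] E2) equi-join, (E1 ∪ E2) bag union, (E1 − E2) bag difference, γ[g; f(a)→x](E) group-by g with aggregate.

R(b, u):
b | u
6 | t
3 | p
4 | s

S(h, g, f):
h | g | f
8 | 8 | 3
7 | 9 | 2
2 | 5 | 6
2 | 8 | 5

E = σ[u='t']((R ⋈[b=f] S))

σ filters on u, owned by the left side.
E' = (σ[u='t'](R) ⋈[b=f] S)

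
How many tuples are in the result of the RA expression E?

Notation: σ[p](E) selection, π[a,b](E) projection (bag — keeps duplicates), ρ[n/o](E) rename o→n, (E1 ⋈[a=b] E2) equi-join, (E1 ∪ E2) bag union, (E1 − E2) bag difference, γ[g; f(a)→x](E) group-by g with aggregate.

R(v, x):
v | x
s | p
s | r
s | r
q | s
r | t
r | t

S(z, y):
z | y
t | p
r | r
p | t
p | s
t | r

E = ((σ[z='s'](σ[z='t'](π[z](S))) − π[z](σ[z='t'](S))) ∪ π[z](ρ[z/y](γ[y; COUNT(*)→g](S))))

Per-node cardinality:
  S → 5
  π[z](S) → 5
  σ[z='t'](π[z](S)) → 2
  σ[z='s'](σ[z='t'](π[z](S))) → 0
  S → 5
  σ[z='t'](S) → 2
  π[z](σ[z='t'](S)) → 2
  (σ[z='s'](σ[z='t'](π[z](S))) − π[z](σ[z='t'](S))) → 0
  S → 5
  γ[y; COUNT(*)→g](S) → 4
  ρ[z/y](γ[y; COUNT(*)→g](S)) → 4
  π[z](ρ[z/y](γ[y; COUNT(*)→g](S))) → 4
  ((σ[z='s'](σ[z='t'](π[z](S))) − π[z](σ[z='t'](S))) ∪ π[z](ρ[z/y](γ[y; COUNT(*)→g](S)))) → 4

|E| = 4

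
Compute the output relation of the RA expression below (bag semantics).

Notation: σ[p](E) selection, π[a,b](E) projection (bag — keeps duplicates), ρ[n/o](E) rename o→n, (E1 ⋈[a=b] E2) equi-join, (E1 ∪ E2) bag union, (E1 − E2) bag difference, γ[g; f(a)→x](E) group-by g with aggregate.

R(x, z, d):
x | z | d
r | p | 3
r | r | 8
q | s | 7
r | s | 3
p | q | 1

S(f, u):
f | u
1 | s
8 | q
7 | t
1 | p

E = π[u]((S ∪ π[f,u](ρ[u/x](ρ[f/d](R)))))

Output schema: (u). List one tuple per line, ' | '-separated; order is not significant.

Row counts bottom-up:
  S → 4
  R → 5
  ρ[f/d](R) → 5
  ρ[u/x](ρ[f/d](R)) → 5
  π[f,u](ρ[u/x](ρ[f/d](R))) → 5
  (S ∪ π[f,u](ρ[u/x](ρ[f/d](R)))) → 9
  π[u]((S ∪ π[f,u](ρ[u/x](ρ[f/d](R))))) → 9

== RESULT ==
u
p
p
q
q
r
r
r
s
t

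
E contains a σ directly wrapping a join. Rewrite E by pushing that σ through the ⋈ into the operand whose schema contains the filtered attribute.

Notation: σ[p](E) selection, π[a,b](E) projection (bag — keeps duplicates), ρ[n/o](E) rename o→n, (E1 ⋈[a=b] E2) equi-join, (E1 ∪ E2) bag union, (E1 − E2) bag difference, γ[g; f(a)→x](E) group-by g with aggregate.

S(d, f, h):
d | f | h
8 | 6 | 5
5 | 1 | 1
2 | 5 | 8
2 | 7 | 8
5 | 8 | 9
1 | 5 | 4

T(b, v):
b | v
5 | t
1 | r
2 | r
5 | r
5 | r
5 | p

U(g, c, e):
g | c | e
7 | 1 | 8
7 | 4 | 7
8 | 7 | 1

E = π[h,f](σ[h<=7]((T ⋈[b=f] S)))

σ filters on h, owned by the right side.
E' = π[h,f]((T ⋈[b=f] σ[h<=7](S)))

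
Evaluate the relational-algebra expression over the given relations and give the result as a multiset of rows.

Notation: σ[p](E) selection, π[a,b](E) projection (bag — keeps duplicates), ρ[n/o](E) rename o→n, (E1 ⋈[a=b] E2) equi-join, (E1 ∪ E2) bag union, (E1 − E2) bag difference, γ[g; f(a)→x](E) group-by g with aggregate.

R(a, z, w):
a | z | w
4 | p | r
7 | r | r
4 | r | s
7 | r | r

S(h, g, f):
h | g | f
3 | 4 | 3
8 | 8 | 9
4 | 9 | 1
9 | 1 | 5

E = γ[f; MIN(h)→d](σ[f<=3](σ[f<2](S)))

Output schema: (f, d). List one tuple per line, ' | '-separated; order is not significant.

Row counts bottom-up:
  S → 4
  σ[f<2](S) → 1
  σ[f<=3](σ[f<2](S)) → 1
  γ[f; MIN(h)→d](σ[f<=3](σ[f<2](S))) → 1

== RESULT ==
f | d
1 | 4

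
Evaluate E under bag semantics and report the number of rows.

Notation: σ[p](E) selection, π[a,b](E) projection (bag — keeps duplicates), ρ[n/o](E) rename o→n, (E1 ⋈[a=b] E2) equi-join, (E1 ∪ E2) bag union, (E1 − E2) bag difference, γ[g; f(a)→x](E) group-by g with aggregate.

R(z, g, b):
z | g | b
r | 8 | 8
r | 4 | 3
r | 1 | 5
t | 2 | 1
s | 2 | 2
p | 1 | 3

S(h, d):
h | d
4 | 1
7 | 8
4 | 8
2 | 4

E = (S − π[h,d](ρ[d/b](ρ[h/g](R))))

Stepwise |·|:
  S → 4
  R → 6
  ρ[h/g](R) → 6
  ρ[d/b](ρ[h/g](R)) → 6
  π[h,d](ρ[d/b](ρ[h/g](R))) → 6
  (S − π[h,d](ρ[d/b](ρ[h/g](R)))) → 4

|E| = 4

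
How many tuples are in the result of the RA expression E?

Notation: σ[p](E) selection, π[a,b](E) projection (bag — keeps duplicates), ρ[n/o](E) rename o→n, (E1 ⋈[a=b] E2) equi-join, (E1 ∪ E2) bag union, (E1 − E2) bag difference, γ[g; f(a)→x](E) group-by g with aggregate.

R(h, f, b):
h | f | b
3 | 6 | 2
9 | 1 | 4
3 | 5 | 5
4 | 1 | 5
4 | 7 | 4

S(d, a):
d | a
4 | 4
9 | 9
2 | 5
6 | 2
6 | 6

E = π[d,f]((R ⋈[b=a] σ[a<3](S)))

Subexpression sizes:
  R → 5
  S → 5
  σ[a<3](S) → 1
  (R ⋈[b=a] σ[a<3](S)) → 1
  π[d,f]((R ⋈[b=a] σ[a<3](S))) → 1

|E| = 1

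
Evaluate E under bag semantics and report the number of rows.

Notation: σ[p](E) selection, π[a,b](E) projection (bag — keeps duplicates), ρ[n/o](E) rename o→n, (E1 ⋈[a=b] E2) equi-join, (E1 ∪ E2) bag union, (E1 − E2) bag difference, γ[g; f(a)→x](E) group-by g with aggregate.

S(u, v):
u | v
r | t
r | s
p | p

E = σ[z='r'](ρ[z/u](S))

Subexpression sizes:
  S → 3
  ρ[z/u](S) → 3
  σ[z='r'](ρ[z/u](S)) → 2

|E| = 2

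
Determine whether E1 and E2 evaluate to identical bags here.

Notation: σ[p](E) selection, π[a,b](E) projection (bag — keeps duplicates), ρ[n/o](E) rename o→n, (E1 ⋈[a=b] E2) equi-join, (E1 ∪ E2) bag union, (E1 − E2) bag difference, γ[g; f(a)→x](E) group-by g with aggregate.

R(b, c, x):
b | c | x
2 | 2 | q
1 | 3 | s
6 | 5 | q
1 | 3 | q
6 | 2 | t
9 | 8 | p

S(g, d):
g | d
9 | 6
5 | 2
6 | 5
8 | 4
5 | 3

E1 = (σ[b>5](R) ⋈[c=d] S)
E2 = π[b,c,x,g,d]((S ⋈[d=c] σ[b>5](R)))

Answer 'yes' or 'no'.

E1 subexpression sizes:
  R → 6
  σ[b>5](R) → 3
  S → 5
  (σ[b>5](R) ⋈[c=d] S) → 2
E2 subexpression sizes:
  S → 5
  R → 6
  σ[b>5](R) → 3
  (S ⋈[d=c] σ[b>5](R)) → 2
  π[b,c,x,g,d]((S ⋈[d=c] σ[b>5](R))) → 2

E1 and E2 produce the same multiset:
b | c | x | g | d
6 | 2 | t | 5 | 2
6 | 5 | q | 6 | 5

yes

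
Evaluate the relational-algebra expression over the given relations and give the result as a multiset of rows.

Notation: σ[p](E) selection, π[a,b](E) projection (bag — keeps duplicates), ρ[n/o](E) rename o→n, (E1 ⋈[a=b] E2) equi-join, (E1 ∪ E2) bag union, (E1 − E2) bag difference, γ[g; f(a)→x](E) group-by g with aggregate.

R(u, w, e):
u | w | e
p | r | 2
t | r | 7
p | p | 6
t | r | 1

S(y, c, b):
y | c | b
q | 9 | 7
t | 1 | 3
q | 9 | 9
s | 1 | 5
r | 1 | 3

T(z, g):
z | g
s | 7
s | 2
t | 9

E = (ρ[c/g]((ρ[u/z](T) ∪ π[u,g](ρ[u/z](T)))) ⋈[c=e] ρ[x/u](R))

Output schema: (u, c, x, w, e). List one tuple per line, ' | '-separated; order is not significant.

Stepwise |·|:
  T → 3
  ρ[u/z](T) → 3
  T → 3
  ρ[u/z](T) → 3
  π[u,g](ρ[u/z](T)) → 3
  (ρ[u/z](T) ∪ π[u,g](ρ[u/z](T))) → 6
  ρ[c/g]((ρ[u/z](T) ∪ π[u,g](ρ[u/z](T)))) → 6
  R → 4
  ρ[x/u](R) → 4
  (ρ[c/g]((ρ[u/z](T) ∪ π[u,g](ρ[u/z](T)))) ⋈[c=e] ρ[x/u](R)) → 4

== RESULT ==
u | c | x | w | e
s | 2 | p | r | 2
s | 2 | p | r | 2
s | 7 | t | r | 7
s | 7 | t | r | 7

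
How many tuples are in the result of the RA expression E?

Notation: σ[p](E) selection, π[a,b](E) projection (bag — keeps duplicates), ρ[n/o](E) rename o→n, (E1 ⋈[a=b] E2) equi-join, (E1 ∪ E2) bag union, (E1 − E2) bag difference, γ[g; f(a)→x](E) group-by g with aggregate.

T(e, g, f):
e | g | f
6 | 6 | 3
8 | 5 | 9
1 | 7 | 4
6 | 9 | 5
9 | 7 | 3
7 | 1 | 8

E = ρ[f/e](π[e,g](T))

Stepwise |·|:
  T → 6
  π[e,g](T) → 6
  ρ[f/e](π[e,g](T)) → 6

|E| = 6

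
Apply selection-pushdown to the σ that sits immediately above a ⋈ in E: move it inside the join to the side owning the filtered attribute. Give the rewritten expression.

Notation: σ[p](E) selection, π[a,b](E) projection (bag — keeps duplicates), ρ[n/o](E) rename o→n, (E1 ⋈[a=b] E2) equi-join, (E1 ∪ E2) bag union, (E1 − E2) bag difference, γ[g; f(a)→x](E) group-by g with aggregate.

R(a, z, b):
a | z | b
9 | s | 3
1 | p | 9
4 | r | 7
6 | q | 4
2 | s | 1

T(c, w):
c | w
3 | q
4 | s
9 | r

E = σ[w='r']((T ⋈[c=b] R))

σ filters on w, owned by the left side.
E' = (σ[w='r'](T) ⋈[c=b] R)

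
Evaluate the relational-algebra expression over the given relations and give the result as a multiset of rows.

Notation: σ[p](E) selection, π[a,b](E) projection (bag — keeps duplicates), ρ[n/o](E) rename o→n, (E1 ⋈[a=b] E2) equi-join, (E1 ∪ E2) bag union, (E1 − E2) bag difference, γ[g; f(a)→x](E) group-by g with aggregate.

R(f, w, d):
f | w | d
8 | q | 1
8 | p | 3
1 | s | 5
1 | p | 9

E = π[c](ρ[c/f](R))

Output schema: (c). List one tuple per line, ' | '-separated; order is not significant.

Per-node cardinality:
  R → 4
  ρ[c/f](R) → 4
  π[c](ρ[c/f](R)) → 4

== RESULT ==
c
1
1
8
8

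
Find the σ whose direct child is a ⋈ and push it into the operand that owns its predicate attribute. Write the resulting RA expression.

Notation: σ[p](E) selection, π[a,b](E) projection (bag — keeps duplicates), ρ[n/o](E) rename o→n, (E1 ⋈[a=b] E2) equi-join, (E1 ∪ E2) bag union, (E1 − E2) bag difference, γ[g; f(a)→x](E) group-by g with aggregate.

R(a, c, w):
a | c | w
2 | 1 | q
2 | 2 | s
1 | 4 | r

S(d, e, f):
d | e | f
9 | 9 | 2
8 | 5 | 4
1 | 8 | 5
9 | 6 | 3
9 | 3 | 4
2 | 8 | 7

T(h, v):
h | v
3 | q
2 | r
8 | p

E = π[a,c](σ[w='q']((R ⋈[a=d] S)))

σ filters on w, owned by the left side.
E' = π[a,c]((σ[w='q'](R) ⋈[a=d] S))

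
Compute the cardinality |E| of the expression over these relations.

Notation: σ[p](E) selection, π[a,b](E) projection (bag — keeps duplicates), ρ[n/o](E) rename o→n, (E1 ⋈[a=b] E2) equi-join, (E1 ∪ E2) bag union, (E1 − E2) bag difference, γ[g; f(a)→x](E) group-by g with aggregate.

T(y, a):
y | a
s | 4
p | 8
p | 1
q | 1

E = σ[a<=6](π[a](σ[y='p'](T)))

Row counts bottom-up:
  T → 4
  σ[y='p'](T) → 2
  π[a](σ[y='p'](T)) → 2
  σ[a<=6](π[a](σ[y='p'](T))) → 1

|E| = 1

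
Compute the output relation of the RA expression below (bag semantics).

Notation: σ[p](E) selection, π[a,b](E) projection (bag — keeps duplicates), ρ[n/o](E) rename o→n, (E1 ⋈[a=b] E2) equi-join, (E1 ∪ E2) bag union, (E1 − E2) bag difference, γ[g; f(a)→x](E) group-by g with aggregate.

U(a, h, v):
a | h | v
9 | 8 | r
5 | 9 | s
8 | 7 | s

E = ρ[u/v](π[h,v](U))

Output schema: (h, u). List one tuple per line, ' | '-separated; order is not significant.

Stepwise |·|:
  U → 3
  π[h,v](U) → 3
  ρ[u/v](π[h,v](U)) → 3

== RESULT ==
h | u
7 | s
8 | r
9 | s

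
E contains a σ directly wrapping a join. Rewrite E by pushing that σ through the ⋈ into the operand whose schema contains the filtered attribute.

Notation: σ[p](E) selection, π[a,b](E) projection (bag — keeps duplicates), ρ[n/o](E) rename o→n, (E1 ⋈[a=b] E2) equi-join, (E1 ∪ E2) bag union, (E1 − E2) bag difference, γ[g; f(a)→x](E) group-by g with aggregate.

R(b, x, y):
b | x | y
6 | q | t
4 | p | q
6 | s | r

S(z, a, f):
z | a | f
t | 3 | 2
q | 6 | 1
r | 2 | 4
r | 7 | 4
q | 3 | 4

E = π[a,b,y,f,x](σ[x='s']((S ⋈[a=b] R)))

σ filters on x, owned by the right side.
E' = π[a,b,y,f,x]((S ⋈[a=b] σ[x='s'](R)))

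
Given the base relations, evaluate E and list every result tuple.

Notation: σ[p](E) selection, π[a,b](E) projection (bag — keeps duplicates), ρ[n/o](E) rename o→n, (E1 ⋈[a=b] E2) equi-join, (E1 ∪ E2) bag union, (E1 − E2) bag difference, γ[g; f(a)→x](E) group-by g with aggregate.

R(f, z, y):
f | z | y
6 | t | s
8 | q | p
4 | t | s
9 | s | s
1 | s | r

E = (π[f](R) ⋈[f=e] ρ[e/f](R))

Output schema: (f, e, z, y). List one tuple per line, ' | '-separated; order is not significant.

Row counts bottom-up:
  R → 5
  π[f](R) → 5
  R → 5
  ρ[e/f](R) → 5
  (π[f](R) ⋈[f=e] ρ[e/f](R)) → 5

== RESULT ==
f | e | z | y
1 | 1 | s | r
4 | 4 | t | s
6 | 6 | t | s
8 | 8 | q | p
9 | 9 | s | s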